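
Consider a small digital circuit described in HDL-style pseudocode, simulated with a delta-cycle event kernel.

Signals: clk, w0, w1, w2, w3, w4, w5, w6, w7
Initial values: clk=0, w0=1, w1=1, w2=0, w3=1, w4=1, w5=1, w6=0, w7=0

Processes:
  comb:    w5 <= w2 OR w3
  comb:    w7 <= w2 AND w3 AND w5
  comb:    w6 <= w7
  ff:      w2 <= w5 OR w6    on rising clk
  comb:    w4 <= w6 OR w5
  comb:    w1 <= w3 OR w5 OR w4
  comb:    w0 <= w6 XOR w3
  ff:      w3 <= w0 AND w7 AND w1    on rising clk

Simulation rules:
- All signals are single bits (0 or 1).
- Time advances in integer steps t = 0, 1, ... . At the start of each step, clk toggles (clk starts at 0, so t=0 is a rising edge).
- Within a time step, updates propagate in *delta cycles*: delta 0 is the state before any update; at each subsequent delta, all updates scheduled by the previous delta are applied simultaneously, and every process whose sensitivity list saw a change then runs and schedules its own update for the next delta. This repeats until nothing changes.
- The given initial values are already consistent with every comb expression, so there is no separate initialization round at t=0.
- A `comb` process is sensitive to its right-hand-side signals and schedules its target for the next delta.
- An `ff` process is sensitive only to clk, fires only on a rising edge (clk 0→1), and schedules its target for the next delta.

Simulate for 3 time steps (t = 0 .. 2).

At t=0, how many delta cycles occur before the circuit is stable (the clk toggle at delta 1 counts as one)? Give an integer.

[bits: w1,w6,w7,w0,w3,w5,w4,w2,clk]
t=0: Δ0=100111100 Δ1=100111101 Δ2=100101111 Δ3=100001111 | 3Δ
t=1: Δ0=100001111 Δ1=100001110 | 1Δ
t=2: Δ0=100001110 Δ1=100001111 | 1Δ

3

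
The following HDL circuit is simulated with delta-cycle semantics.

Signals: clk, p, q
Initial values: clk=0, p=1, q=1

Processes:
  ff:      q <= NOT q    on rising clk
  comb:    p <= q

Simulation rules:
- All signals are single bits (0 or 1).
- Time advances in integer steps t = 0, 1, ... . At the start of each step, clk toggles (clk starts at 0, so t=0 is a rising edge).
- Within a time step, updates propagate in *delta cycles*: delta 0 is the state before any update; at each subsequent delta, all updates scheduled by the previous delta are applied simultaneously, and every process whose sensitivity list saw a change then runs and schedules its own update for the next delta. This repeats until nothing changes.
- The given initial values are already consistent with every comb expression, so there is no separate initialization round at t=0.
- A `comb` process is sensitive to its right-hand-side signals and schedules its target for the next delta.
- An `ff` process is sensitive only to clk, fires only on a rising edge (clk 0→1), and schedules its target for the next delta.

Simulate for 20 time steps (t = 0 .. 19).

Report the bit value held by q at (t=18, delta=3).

t0.Δ0 clk=0 q=1 p=1
t0.Δ1 clk=1 q=1 p=1
t0.Δ2 clk=1 q=0 p=1
t0.Δ3 clk=1 q=0 p=0
t1.Δ0 clk=1 q=0 p=0
t1.Δ1 clk=0 q=0 p=0
t2.Δ0 clk=0 q=0 p=0
t2.Δ1 clk=1 q=0 p=0
t2.Δ2 clk=1 q=1 p=0
t2.Δ3 clk=1 q=1 p=1
t3.Δ0 clk=1 q=1 p=1
t3.Δ1 clk=0 q=1 p=1
t4.Δ0 clk=0 q=1 p=1
t4.Δ1 clk=1 q=1 p=1
t4.Δ2 clk=1 q=0 p=1
t4.Δ3 clk=1 q=0 p=0
t5.Δ0 clk=1 q=0 p=0
t5.Δ1 clk=0 q=0 p=0
t6.Δ0 clk=0 q=0 p=0
t6.Δ1 clk=1 q=0 p=0
t6.Δ2 clk=1 q=1 p=0
t6.Δ3 clk=1 q=1 p=1
t7.Δ0 clk=1 q=1 p=1
t7.Δ1 clk=0 q=1 p=1
t8.Δ0 clk=0 q=1 p=1
t8.Δ1 clk=1 q=1 p=1
t8.Δ2 clk=1 q=0 p=1
t8.Δ3 clk=1 q=0 p=0
t9.Δ0 clk=1 q=0 p=0
t9.Δ1 clk=0 q=0 p=0
t10.Δ0 clk=0 q=0 p=0
t10.Δ1 clk=1 q=0 p=0
t10.Δ2 clk=1 q=1 p=0
t10.Δ3 clk=1 q=1 p=1
t11.Δ0 clk=1 q=1 p=1
t11.Δ1 clk=0 q=1 p=1
t12.Δ0 clk=0 q=1 p=1
t12.Δ1 clk=1 q=1 p=1
t12.Δ2 clk=1 q=0 p=1
t12.Δ3 clk=1 q=0 p=0
t13.Δ0 clk=1 q=0 p=0
t13.Δ1 clk=0 q=0 p=0
t14.Δ0 clk=0 q=0 p=0
t14.Δ1 clk=1 q=0 p=0
t14.Δ2 clk=1 q=1 p=0
t14.Δ3 clk=1 q=1 p=1
t15.Δ0 clk=1 q=1 p=1
t15.Δ1 clk=0 q=1 p=1
t16.Δ0 clk=0 q=1 p=1
t16.Δ1 clk=1 q=1 p=1
t16.Δ2 clk=1 q=0 p=1
t16.Δ3 clk=1 q=0 p=0
t17.Δ0 clk=1 q=0 p=0
t17.Δ1 clk=0 q=0 p=0
t18.Δ0 clk=0 q=0 p=0
t18.Δ1 clk=1 q=0 p=0
t18.Δ2 clk=1 q=1 p=0
t18.Δ3 clk=1 q=1 p=1
t19.Δ0 clk=1 q=1 p=1
t19.Δ1 clk=0 q=1 p=1

1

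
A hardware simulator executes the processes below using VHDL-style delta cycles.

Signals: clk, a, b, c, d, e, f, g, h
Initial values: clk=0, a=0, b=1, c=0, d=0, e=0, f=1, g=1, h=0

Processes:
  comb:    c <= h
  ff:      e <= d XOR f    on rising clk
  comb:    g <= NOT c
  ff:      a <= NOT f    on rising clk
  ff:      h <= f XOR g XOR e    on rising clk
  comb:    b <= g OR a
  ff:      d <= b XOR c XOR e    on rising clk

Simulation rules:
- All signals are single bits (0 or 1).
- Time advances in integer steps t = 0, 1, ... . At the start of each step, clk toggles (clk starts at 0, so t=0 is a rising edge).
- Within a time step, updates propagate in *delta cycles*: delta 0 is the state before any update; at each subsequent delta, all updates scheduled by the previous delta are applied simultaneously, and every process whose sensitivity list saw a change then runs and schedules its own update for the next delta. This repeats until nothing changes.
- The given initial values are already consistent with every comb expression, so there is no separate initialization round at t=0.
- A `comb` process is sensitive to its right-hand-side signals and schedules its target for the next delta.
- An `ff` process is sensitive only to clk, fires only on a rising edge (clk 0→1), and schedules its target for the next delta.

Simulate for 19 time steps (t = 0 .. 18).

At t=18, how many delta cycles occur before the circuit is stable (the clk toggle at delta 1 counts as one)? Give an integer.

5

t=0 Δ0: d=0 e=0 clk=0 c=0 f=1 h=0 a=0 b=1 g=1
  Δ1: clk:0→1
  Δ2: d:0→1, e:0→1
  (2Δ to stable)
t=1 Δ0: d=1 e=1 clk=1 c=0 f=1 h=0 a=0 b=1 g=1
  Δ1: clk:1→0
  (1Δ to stable)
t=2 Δ0: d=1 e=1 clk=0 c=0 f=1 h=0 a=0 b=1 g=1
  Δ1: clk:0→1
  Δ2: d:1→0, e:1→0, h:0→1
  Δ3: c:0→1
  Δ4: g:1→0
  Δ5: b:1→0
  (5Δ to stable)
t=3 Δ0: d=0 e=0 clk=1 c=1 f=1 h=1 a=0 b=0 g=0
  Δ1: clk:1→0
  (1Δ to stable)
t=4 Δ0: d=0 e=0 clk=0 c=1 f=1 h=1 a=0 b=0 g=0
  Δ1: clk:0→1
  Δ2: d:0→1, e:0→1
  (2Δ to stable)
t=5 Δ0: d=1 e=1 clk=1 c=1 f=1 h=1 a=0 b=0 g=0
  Δ1: clk:1→0
  (1Δ to stable)
t=6 Δ0: d=1 e=1 clk=0 c=1 f=1 h=1 a=0 b=0 g=0
  Δ1: clk:0→1
  Δ2: d:1→0, e:1→0, h:1→0
  Δ3: c:1→0
  Δ4: g:0→1
  Δ5: b:0→1
  (5Δ to stable)
t=7 Δ0: d=0 e=0 clk=1 c=0 f=1 h=0 a=0 b=1 g=1
  Δ1: clk:1→0
  (1Δ to stable)
t=8 Δ0: d=0 e=0 clk=0 c=0 f=1 h=0 a=0 b=1 g=1
  Δ1: clk:0→1
  Δ2: d:0→1, e:0→1
  (2Δ to stable)
t=9 Δ0: d=1 e=1 clk=1 c=0 f=1 h=0 a=0 b=1 g=1
  Δ1: clk:1→0
  (1Δ to stable)
t=10 Δ0: d=1 e=1 clk=0 c=0 f=1 h=0 a=0 b=1 g=1
  Δ1: clk:0→1
  Δ2: d:1→0, e:1→0, h:0→1
  Δ3: c:0→1
  Δ4: g:1→0
  Δ5: b:1→0
  (5Δ to stable)
t=11 Δ0: d=0 e=0 clk=1 c=1 f=1 h=1 a=0 b=0 g=0
  Δ1: clk:1→0
  (1Δ to stable)
t=12 Δ0: d=0 e=0 clk=0 c=1 f=1 h=1 a=0 b=0 g=0
  Δ1: clk:0→1
  Δ2: d:0→1, e:0→1
  (2Δ to stable)
t=13 Δ0: d=1 e=1 clk=1 c=1 f=1 h=1 a=0 b=0 g=0
  Δ1: clk:1→0
  (1Δ to stable)
t=14 Δ0: d=1 e=1 clk=0 c=1 f=1 h=1 a=0 b=0 g=0
  Δ1: clk:0→1
  Δ2: d:1→0, e:1→0, h:1→0
  Δ3: c:1→0
  Δ4: g:0→1
  Δ5: b:0→1
  (5Δ to stable)
t=15 Δ0: d=0 e=0 clk=1 c=0 f=1 h=0 a=0 b=1 g=1
  Δ1: clk:1→0
  (1Δ to stable)
t=16 Δ0: d=0 e=0 clk=0 c=0 f=1 h=0 a=0 b=1 g=1
  Δ1: clk:0→1
  Δ2: d:0→1, e:0→1
  (2Δ to stable)
t=17 Δ0: d=1 e=1 clk=1 c=0 f=1 h=0 a=0 b=1 g=1
  Δ1: clk:1→0
  (1Δ to stable)
t=18 Δ0: d=1 e=1 clk=0 c=0 f=1 h=0 a=0 b=1 g=1
  Δ1: clk:0→1
  Δ2: d:1→0, e:1→0, h:0→1
  Δ3: c:0→1
  Δ4: g:1→0
  Δ5: b:1→0
  (5Δ to stable)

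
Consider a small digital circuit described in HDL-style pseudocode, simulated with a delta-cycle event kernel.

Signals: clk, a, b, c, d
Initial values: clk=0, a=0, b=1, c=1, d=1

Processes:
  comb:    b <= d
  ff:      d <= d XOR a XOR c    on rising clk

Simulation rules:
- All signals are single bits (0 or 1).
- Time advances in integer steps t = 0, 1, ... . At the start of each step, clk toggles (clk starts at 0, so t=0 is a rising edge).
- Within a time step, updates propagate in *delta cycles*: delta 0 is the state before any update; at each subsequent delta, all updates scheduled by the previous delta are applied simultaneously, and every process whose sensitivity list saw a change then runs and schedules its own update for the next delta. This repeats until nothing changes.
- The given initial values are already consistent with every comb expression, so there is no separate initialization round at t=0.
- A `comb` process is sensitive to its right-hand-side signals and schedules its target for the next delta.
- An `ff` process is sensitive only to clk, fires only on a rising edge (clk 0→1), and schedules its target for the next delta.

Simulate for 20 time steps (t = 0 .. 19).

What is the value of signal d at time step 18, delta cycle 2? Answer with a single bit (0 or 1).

1

[bits: a,d,b,c,clk]
t=0: Δ0=01110 Δ1=01111 Δ2=00111 Δ3=00011 | 3Δ
t=1: Δ0=00011 Δ1=00010 | 1Δ
t=2: Δ0=00010 Δ1=00011 Δ2=01011 Δ3=01111 | 3Δ
t=3: Δ0=01111 Δ1=01110 | 1Δ
t=4: Δ0=01110 Δ1=01111 Δ2=00111 Δ3=00011 | 3Δ
t=5: Δ0=00011 Δ1=00010 | 1Δ
t=6: Δ0=00010 Δ1=00011 Δ2=01011 Δ3=01111 | 3Δ
t=7: Δ0=01111 Δ1=01110 | 1Δ
t=8: Δ0=01110 Δ1=01111 Δ2=00111 Δ3=00011 | 3Δ
t=9: Δ0=00011 Δ1=00010 | 1Δ
t=10: Δ0=00010 Δ1=00011 Δ2=01011 Δ3=01111 | 3Δ
t=11: Δ0=01111 Δ1=01110 | 1Δ
t=12: Δ0=01110 Δ1=01111 Δ2=00111 Δ3=00011 | 3Δ
t=13: Δ0=00011 Δ1=00010 | 1Δ
t=14: Δ0=00010 Δ1=00011 Δ2=01011 Δ3=01111 | 3Δ
t=15: Δ0=01111 Δ1=01110 | 1Δ
t=16: Δ0=01110 Δ1=01111 Δ2=00111 Δ3=00011 | 3Δ
t=17: Δ0=00011 Δ1=00010 | 1Δ
t=18: Δ0=00010 Δ1=00011 Δ2=01011 Δ3=01111 | 3Δ
t=19: Δ0=01111 Δ1=01110 | 1Δ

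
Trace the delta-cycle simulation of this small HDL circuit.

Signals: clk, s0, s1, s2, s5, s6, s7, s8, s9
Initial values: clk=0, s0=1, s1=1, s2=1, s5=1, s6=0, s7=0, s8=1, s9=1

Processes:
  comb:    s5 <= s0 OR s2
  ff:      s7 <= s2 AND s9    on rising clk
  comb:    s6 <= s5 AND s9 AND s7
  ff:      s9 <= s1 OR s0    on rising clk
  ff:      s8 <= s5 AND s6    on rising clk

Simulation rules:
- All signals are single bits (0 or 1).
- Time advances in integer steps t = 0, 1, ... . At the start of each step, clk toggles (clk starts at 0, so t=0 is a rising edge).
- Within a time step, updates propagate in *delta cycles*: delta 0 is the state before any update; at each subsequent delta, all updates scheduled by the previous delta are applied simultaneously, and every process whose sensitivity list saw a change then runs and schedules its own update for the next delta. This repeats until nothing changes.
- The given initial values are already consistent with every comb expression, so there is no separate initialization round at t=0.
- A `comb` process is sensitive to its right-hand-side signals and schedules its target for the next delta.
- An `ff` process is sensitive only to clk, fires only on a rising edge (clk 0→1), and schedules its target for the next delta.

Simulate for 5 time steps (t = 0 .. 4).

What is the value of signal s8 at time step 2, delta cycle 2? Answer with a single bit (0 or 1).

1

t0.Δ0 s7=0 s6=0 s8=1 s5=1 s1=1 s9=1 s2=1 s0=1 clk=0
t0.Δ1 s7=0 s6=0 s8=1 s5=1 s1=1 s9=1 s2=1 s0=1 clk=1
t0.Δ2 s7=1 s6=0 s8=0 s5=1 s1=1 s9=1 s2=1 s0=1 clk=1
t0.Δ3 s7=1 s6=1 s8=0 s5=1 s1=1 s9=1 s2=1 s0=1 clk=1
t1.Δ0 s7=1 s6=1 s8=0 s5=1 s1=1 s9=1 s2=1 s0=1 clk=1
t1.Δ1 s7=1 s6=1 s8=0 s5=1 s1=1 s9=1 s2=1 s0=1 clk=0
t2.Δ0 s7=1 s6=1 s8=0 s5=1 s1=1 s9=1 s2=1 s0=1 clk=0
t2.Δ1 s7=1 s6=1 s8=0 s5=1 s1=1 s9=1 s2=1 s0=1 clk=1
t2.Δ2 s7=1 s6=1 s8=1 s5=1 s1=1 s9=1 s2=1 s0=1 clk=1
t3.Δ0 s7=1 s6=1 s8=1 s5=1 s1=1 s9=1 s2=1 s0=1 clk=1
t3.Δ1 s7=1 s6=1 s8=1 s5=1 s1=1 s9=1 s2=1 s0=1 clk=0
t4.Δ0 s7=1 s6=1 s8=1 s5=1 s1=1 s9=1 s2=1 s0=1 clk=0
t4.Δ1 s7=1 s6=1 s8=1 s5=1 s1=1 s9=1 s2=1 s0=1 clk=1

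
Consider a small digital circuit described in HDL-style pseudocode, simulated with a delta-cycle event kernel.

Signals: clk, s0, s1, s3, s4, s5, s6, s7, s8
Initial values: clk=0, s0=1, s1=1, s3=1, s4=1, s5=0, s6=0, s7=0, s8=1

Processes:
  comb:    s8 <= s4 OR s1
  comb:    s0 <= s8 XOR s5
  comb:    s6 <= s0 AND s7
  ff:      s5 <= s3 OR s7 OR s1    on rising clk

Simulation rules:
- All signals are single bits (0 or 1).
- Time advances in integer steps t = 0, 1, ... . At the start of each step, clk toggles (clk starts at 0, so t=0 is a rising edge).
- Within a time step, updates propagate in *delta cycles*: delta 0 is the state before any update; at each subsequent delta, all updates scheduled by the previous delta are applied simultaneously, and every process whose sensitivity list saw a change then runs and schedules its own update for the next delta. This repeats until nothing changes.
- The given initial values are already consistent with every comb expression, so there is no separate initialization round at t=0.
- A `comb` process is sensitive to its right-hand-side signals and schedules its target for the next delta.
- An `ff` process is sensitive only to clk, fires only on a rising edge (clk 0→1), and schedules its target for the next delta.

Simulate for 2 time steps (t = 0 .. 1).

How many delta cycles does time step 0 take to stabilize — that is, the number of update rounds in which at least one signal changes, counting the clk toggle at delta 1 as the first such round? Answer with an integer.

t0.Δ0 s3=1 s4=1 s1=1 clk=0 s5=0 s8=1 s7=0 s6=0 s0=1
t0.Δ1 s3=1 s4=1 s1=1 clk=1 s5=0 s8=1 s7=0 s6=0 s0=1
t0.Δ2 s3=1 s4=1 s1=1 clk=1 s5=1 s8=1 s7=0 s6=0 s0=1
t0.Δ3 s3=1 s4=1 s1=1 clk=1 s5=1 s8=1 s7=0 s6=0 s0=0
t1.Δ0 s3=1 s4=1 s1=1 clk=1 s5=1 s8=1 s7=0 s6=0 s0=0
t1.Δ1 s3=1 s4=1 s1=1 clk=0 s5=1 s8=1 s7=0 s6=0 s0=0

3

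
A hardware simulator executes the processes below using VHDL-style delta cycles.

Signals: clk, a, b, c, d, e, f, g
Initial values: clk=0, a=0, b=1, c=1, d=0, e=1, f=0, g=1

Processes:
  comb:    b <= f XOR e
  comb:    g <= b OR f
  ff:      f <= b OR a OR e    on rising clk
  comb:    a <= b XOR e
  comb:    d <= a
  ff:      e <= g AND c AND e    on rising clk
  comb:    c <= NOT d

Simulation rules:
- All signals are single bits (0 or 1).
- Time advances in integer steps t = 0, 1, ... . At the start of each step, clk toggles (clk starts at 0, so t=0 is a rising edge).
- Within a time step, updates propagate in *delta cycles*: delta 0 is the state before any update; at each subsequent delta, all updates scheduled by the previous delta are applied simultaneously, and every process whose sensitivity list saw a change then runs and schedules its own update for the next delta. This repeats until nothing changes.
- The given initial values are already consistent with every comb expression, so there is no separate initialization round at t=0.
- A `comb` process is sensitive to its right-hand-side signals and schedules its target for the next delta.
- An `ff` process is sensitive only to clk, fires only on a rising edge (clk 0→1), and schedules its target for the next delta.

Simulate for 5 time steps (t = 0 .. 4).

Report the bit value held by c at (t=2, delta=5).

1

t0.Δ0 a=0 e=1 b=1 c=1 g=1 d=0 clk=0 f=0
t0.Δ1 a=0 e=1 b=1 c=1 g=1 d=0 clk=1 f=0
t0.Δ2 a=0 e=1 b=1 c=1 g=1 d=0 clk=1 f=1
t0.Δ3 a=0 e=1 b=0 c=1 g=1 d=0 clk=1 f=1
t0.Δ4 a=1 e=1 b=0 c=1 g=1 d=0 clk=1 f=1
t0.Δ5 a=1 e=1 b=0 c=1 g=1 d=1 clk=1 f=1
t0.Δ6 a=1 e=1 b=0 c=0 g=1 d=1 clk=1 f=1
t1.Δ0 a=1 e=1 b=0 c=0 g=1 d=1 clk=1 f=1
t1.Δ1 a=1 e=1 b=0 c=0 g=1 d=1 clk=0 f=1
t2.Δ0 a=1 e=1 b=0 c=0 g=1 d=1 clk=0 f=1
t2.Δ1 a=1 e=1 b=0 c=0 g=1 d=1 clk=1 f=1
t2.Δ2 a=1 e=0 b=0 c=0 g=1 d=1 clk=1 f=1
t2.Δ3 a=0 e=0 b=1 c=0 g=1 d=1 clk=1 f=1
t2.Δ4 a=1 e=0 b=1 c=0 g=1 d=0 clk=1 f=1
t2.Δ5 a=1 e=0 b=1 c=1 g=1 d=1 clk=1 f=1
t2.Δ6 a=1 e=0 b=1 c=0 g=1 d=1 clk=1 f=1
t3.Δ0 a=1 e=0 b=1 c=0 g=1 d=1 clk=1 f=1
t3.Δ1 a=1 e=0 b=1 c=0 g=1 d=1 clk=0 f=1
t4.Δ0 a=1 e=0 b=1 c=0 g=1 d=1 clk=0 f=1
t4.Δ1 a=1 e=0 b=1 c=0 g=1 d=1 clk=1 f=1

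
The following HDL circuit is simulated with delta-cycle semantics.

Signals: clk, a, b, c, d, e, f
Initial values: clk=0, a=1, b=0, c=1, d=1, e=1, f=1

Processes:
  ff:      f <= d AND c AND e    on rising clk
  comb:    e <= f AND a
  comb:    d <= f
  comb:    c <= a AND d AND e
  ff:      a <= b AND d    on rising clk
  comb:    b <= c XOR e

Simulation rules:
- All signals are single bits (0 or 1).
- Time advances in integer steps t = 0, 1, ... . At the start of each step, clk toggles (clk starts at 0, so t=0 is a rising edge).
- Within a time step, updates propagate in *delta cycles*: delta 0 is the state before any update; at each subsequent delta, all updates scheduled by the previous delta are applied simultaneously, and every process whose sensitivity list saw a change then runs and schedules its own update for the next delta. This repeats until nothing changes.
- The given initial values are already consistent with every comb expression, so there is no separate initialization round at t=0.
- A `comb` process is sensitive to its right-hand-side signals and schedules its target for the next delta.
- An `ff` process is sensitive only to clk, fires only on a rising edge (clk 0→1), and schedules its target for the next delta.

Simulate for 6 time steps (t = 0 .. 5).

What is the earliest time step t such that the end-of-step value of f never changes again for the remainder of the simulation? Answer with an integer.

2

t0.Δ0 f=1 b=0 d=1 c=1 clk=0 a=1 e=1
t0.Δ1 f=1 b=0 d=1 c=1 clk=1 a=1 e=1
t0.Δ2 f=1 b=0 d=1 c=1 clk=1 a=0 e=1
t0.Δ3 f=1 b=0 d=1 c=0 clk=1 a=0 e=0
t1.Δ0 f=1 b=0 d=1 c=0 clk=1 a=0 e=0
t1.Δ1 f=1 b=0 d=1 c=0 clk=0 a=0 e=0
t2.Δ0 f=1 b=0 d=1 c=0 clk=0 a=0 e=0
t2.Δ1 f=1 b=0 d=1 c=0 clk=1 a=0 e=0
t2.Δ2 f=0 b=0 d=1 c=0 clk=1 a=0 e=0
t2.Δ3 f=0 b=0 d=0 c=0 clk=1 a=0 e=0
t3.Δ0 f=0 b=0 d=0 c=0 clk=1 a=0 e=0
t3.Δ1 f=0 b=0 d=0 c=0 clk=0 a=0 e=0
t4.Δ0 f=0 b=0 d=0 c=0 clk=0 a=0 e=0
t4.Δ1 f=0 b=0 d=0 c=0 clk=1 a=0 e=0
t5.Δ0 f=0 b=0 d=0 c=0 clk=1 a=0 e=0
t5.Δ1 f=0 b=0 d=0 c=0 clk=0 a=0 e=0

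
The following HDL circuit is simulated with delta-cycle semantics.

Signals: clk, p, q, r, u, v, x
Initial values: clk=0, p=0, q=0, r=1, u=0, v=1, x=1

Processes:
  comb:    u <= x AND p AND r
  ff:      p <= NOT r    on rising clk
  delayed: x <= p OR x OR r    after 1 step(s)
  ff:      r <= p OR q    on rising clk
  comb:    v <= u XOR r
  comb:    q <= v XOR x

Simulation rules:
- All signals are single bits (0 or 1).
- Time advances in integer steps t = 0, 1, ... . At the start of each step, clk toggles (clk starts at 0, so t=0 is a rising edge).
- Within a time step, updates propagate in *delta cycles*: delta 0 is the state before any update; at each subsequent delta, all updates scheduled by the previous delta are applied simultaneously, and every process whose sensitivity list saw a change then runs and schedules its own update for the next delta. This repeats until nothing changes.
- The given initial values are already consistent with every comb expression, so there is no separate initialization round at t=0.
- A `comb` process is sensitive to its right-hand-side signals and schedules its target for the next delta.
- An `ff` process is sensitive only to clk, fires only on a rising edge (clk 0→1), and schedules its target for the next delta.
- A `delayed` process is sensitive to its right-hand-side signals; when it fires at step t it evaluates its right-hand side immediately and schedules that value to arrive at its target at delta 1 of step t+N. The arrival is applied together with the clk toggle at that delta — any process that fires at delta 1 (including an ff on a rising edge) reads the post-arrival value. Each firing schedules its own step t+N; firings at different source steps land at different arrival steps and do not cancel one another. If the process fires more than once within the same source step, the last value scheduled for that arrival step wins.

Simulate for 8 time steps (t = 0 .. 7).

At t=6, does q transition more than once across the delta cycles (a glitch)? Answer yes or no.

t0.Δ0 u=0 p=0 x=1 v=1 r=1 clk=0 q=0
t0.Δ1 u=0 p=0 x=1 v=1 r=1 clk=1 q=0
t0.Δ2 u=0 p=0 x=1 v=1 r=0 clk=1 q=0
t0.Δ3 u=0 p=0 x=1 v=0 r=0 clk=1 q=0
t0.Δ4 u=0 p=0 x=1 v=0 r=0 clk=1 q=1
t1.Δ0 u=0 p=0 x=1 v=0 r=0 clk=1 q=1
t1.Δ1 u=0 p=0 x=1 v=0 r=0 clk=0 q=1
t2.Δ0 u=0 p=0 x=1 v=0 r=0 clk=0 q=1
t2.Δ1 u=0 p=0 x=1 v=0 r=0 clk=1 q=1
t2.Δ2 u=0 p=1 x=1 v=0 r=1 clk=1 q=1
t2.Δ3 u=1 p=1 x=1 v=1 r=1 clk=1 q=1
t2.Δ4 u=1 p=1 x=1 v=0 r=1 clk=1 q=0
t2.Δ5 u=1 p=1 x=1 v=0 r=1 clk=1 q=1
t3.Δ0 u=1 p=1 x=1 v=0 r=1 clk=1 q=1
t3.Δ1 u=1 p=1 x=1 v=0 r=1 clk=0 q=1
t4.Δ0 u=1 p=1 x=1 v=0 r=1 clk=0 q=1
t4.Δ1 u=1 p=1 x=1 v=0 r=1 clk=1 q=1
t4.Δ2 u=1 p=0 x=1 v=0 r=1 clk=1 q=1
t4.Δ3 u=0 p=0 x=1 v=0 r=1 clk=1 q=1
t4.Δ4 u=0 p=0 x=1 v=1 r=1 clk=1 q=1
t4.Δ5 u=0 p=0 x=1 v=1 r=1 clk=1 q=0
t5.Δ0 u=0 p=0 x=1 v=1 r=1 clk=1 q=0
t5.Δ1 u=0 p=0 x=1 v=1 r=1 clk=0 q=0
t6.Δ0 u=0 p=0 x=1 v=1 r=1 clk=0 q=0
t6.Δ1 u=0 p=0 x=1 v=1 r=1 clk=1 q=0
t6.Δ2 u=0 p=0 x=1 v=1 r=0 clk=1 q=0
t6.Δ3 u=0 p=0 x=1 v=0 r=0 clk=1 q=0
t6.Δ4 u=0 p=0 x=1 v=0 r=0 clk=1 q=1
t7.Δ0 u=0 p=0 x=1 v=0 r=0 clk=1 q=1
t7.Δ1 u=0 p=0 x=1 v=0 r=0 clk=0 q=1

no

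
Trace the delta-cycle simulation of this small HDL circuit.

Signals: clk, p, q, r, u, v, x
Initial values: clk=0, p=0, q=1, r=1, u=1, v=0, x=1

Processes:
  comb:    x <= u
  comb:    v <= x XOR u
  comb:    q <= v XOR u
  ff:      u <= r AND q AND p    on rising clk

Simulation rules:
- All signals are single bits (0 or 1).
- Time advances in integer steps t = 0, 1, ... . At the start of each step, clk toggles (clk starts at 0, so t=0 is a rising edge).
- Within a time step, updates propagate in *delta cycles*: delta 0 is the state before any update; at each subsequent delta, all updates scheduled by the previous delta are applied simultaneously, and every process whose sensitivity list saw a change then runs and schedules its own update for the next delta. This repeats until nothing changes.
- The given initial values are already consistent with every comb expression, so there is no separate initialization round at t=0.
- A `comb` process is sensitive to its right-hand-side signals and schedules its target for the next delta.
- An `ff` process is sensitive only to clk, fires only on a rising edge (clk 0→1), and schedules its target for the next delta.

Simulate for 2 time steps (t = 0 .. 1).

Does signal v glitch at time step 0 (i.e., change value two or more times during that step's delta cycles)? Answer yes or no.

t0.Δ0 x=1 q=1 u=1 v=0 clk=0 r=1 p=0
t0.Δ1 x=1 q=1 u=1 v=0 clk=1 r=1 p=0
t0.Δ2 x=1 q=1 u=0 v=0 clk=1 r=1 p=0
t0.Δ3 x=0 q=0 u=0 v=1 clk=1 r=1 p=0
t0.Δ4 x=0 q=1 u=0 v=0 clk=1 r=1 p=0
t0.Δ5 x=0 q=0 u=0 v=0 clk=1 r=1 p=0
t1.Δ0 x=0 q=0 u=0 v=0 clk=1 r=1 p=0
t1.Δ1 x=0 q=0 u=0 v=0 clk=0 r=1 p=0

yes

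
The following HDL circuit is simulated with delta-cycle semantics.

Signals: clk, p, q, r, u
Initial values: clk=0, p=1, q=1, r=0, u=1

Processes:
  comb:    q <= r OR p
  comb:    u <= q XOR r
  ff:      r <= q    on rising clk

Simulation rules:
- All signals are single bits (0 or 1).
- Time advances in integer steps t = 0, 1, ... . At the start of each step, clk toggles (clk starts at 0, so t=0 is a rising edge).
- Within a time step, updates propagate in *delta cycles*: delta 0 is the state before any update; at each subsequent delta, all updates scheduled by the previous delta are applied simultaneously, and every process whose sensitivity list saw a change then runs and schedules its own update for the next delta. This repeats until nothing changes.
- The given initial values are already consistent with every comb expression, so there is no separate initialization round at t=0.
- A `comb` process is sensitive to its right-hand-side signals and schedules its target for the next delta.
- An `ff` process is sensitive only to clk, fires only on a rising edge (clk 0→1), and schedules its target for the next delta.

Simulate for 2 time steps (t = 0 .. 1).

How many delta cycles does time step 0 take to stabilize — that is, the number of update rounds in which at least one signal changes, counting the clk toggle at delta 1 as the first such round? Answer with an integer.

[bits: p,r,q,clk,u]
t=0: Δ0=10101 Δ1=10111 Δ2=11111 Δ3=11110 | 3Δ
t=1: Δ0=11110 Δ1=11100 | 1Δ

3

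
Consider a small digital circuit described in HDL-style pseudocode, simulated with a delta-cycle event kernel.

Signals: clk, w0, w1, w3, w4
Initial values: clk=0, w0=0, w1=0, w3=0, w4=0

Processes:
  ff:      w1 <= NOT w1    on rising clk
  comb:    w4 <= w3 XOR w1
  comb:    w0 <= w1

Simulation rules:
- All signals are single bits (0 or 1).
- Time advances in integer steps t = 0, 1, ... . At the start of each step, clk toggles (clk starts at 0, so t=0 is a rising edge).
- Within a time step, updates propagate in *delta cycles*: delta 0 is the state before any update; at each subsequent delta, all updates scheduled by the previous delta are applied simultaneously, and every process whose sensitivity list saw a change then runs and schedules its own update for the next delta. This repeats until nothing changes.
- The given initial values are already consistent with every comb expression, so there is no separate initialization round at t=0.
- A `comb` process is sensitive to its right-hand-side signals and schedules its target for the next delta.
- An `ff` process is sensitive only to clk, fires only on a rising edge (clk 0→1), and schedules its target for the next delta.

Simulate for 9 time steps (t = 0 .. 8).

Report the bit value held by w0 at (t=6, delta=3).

0

t0.Δ0 w1=0 w0=0 clk=0 w3=0 w4=0
t0.Δ1 w1=0 w0=0 clk=1 w3=0 w4=0
t0.Δ2 w1=1 w0=0 clk=1 w3=0 w4=0
t0.Δ3 w1=1 w0=1 clk=1 w3=0 w4=1
t1.Δ0 w1=1 w0=1 clk=1 w3=0 w4=1
t1.Δ1 w1=1 w0=1 clk=0 w3=0 w4=1
t2.Δ0 w1=1 w0=1 clk=0 w3=0 w4=1
t2.Δ1 w1=1 w0=1 clk=1 w3=0 w4=1
t2.Δ2 w1=0 w0=1 clk=1 w3=0 w4=1
t2.Δ3 w1=0 w0=0 clk=1 w3=0 w4=0
t3.Δ0 w1=0 w0=0 clk=1 w3=0 w4=0
t3.Δ1 w1=0 w0=0 clk=0 w3=0 w4=0
t4.Δ0 w1=0 w0=0 clk=0 w3=0 w4=0
t4.Δ1 w1=0 w0=0 clk=1 w3=0 w4=0
t4.Δ2 w1=1 w0=0 clk=1 w3=0 w4=0
t4.Δ3 w1=1 w0=1 clk=1 w3=0 w4=1
t5.Δ0 w1=1 w0=1 clk=1 w3=0 w4=1
t5.Δ1 w1=1 w0=1 clk=0 w3=0 w4=1
t6.Δ0 w1=1 w0=1 clk=0 w3=0 w4=1
t6.Δ1 w1=1 w0=1 clk=1 w3=0 w4=1
t6.Δ2 w1=0 w0=1 clk=1 w3=0 w4=1
t6.Δ3 w1=0 w0=0 clk=1 w3=0 w4=0
t7.Δ0 w1=0 w0=0 clk=1 w3=0 w4=0
t7.Δ1 w1=0 w0=0 clk=0 w3=0 w4=0
t8.Δ0 w1=0 w0=0 clk=0 w3=0 w4=0
t8.Δ1 w1=0 w0=0 clk=1 w3=0 w4=0
t8.Δ2 w1=1 w0=0 clk=1 w3=0 w4=0
t8.Δ3 w1=1 w0=1 clk=1 w3=0 w4=1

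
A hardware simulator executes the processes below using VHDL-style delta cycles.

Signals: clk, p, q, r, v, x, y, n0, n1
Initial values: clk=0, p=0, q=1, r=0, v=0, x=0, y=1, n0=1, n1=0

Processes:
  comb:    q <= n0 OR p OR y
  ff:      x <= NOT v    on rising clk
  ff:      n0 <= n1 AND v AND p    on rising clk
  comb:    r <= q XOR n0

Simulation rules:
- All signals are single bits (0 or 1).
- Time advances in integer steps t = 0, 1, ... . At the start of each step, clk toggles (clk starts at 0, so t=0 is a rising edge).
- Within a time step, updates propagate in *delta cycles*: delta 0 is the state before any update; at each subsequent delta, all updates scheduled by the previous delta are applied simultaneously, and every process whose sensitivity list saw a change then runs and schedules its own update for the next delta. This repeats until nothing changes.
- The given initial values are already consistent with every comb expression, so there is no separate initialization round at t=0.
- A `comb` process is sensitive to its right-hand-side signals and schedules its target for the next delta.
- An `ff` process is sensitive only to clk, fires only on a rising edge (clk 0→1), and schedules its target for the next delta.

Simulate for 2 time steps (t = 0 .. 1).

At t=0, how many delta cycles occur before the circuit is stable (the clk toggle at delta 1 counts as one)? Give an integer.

[bits: n0,n1,y,clk,r,q,p,v,x]
t=0: Δ0=101001000 Δ1=101101000 Δ2=001101001 Δ3=001111001 | 3Δ
t=1: Δ0=001111001 Δ1=001011001 | 1Δ

3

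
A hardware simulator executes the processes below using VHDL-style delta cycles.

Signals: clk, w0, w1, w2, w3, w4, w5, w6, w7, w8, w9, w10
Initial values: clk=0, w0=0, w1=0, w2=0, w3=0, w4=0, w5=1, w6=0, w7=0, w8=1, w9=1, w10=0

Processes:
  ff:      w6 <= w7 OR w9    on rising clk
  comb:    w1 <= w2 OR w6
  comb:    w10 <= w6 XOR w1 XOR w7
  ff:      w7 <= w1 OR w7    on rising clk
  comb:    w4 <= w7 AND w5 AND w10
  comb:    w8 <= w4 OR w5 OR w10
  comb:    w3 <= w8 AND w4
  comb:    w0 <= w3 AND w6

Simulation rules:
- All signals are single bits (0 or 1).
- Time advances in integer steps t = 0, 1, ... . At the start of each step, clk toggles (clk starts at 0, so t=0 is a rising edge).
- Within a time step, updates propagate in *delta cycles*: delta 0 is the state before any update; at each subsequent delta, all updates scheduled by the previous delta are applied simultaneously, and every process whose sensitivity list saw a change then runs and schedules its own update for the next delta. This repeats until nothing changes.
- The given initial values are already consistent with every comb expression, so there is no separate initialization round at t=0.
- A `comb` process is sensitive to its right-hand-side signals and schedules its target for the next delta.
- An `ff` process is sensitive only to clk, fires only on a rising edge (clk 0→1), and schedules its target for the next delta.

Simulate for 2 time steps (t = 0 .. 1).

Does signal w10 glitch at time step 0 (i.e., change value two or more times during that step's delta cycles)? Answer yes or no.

yes

t=0 Δ0: w5=1 w10=0 w9=1 w2=0 w0=0 w4=0 w7=0 w8=1 clk=0 w1=0 w6=0 w3=0
  Δ1: clk:0→1
  Δ2: w6:0→1
  Δ3: w10:0→1, w1:0→1
  Δ4: w10:1→0
  (4Δ to stable)
t=1 Δ0: w5=1 w10=0 w9=1 w2=0 w0=0 w4=0 w7=0 w8=1 clk=1 w1=1 w6=1 w3=0
  Δ1: clk:1→0
  (1Δ to stable)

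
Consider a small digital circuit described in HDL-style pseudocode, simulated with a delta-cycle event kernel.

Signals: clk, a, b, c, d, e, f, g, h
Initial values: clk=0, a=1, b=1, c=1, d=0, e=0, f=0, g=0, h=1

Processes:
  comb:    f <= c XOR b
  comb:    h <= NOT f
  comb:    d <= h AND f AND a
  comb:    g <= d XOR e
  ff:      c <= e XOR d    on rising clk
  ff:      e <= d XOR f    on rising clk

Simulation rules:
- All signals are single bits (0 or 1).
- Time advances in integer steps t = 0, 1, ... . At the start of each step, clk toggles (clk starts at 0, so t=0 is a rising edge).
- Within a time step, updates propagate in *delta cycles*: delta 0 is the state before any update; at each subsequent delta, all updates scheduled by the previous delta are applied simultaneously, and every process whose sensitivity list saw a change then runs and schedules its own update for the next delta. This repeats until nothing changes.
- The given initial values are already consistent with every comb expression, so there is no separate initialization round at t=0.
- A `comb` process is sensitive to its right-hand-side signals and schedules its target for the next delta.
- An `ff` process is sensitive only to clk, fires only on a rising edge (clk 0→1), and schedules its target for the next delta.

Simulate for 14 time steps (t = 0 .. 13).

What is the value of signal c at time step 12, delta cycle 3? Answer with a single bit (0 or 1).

t0.Δ0 f=0 d=0 clk=0 a=1 c=1 h=1 e=0 g=0 b=1
t0.Δ1 f=0 d=0 clk=1 a=1 c=1 h=1 e=0 g=0 b=1
t0.Δ2 f=0 d=0 clk=1 a=1 c=0 h=1 e=0 g=0 b=1
t0.Δ3 f=1 d=0 clk=1 a=1 c=0 h=1 e=0 g=0 b=1
t0.Δ4 f=1 d=1 clk=1 a=1 c=0 h=0 e=0 g=0 b=1
t0.Δ5 f=1 d=0 clk=1 a=1 c=0 h=0 e=0 g=1 b=1
t0.Δ6 f=1 d=0 clk=1 a=1 c=0 h=0 e=0 g=0 b=1
t1.Δ0 f=1 d=0 clk=1 a=1 c=0 h=0 e=0 g=0 b=1
t1.Δ1 f=1 d=0 clk=0 a=1 c=0 h=0 e=0 g=0 b=1
t2.Δ0 f=1 d=0 clk=0 a=1 c=0 h=0 e=0 g=0 b=1
t2.Δ1 f=1 d=0 clk=1 a=1 c=0 h=0 e=0 g=0 b=1
t2.Δ2 f=1 d=0 clk=1 a=1 c=0 h=0 e=1 g=0 b=1
t2.Δ3 f=1 d=0 clk=1 a=1 c=0 h=0 e=1 g=1 b=1
t3.Δ0 f=1 d=0 clk=1 a=1 c=0 h=0 e=1 g=1 b=1
t3.Δ1 f=1 d=0 clk=0 a=1 c=0 h=0 e=1 g=1 b=1
t4.Δ0 f=1 d=0 clk=0 a=1 c=0 h=0 e=1 g=1 b=1
t4.Δ1 f=1 d=0 clk=1 a=1 c=0 h=0 e=1 g=1 b=1
t4.Δ2 f=1 d=0 clk=1 a=1 c=1 h=0 e=1 g=1 b=1
t4.Δ3 f=0 d=0 clk=1 a=1 c=1 h=0 e=1 g=1 b=1
t4.Δ4 f=0 d=0 clk=1 a=1 c=1 h=1 e=1 g=1 b=1
t5.Δ0 f=0 d=0 clk=1 a=1 c=1 h=1 e=1 g=1 b=1
t5.Δ1 f=0 d=0 clk=0 a=1 c=1 h=1 e=1 g=1 b=1
t6.Δ0 f=0 d=0 clk=0 a=1 c=1 h=1 e=1 g=1 b=1
t6.Δ1 f=0 d=0 clk=1 a=1 c=1 h=1 e=1 g=1 b=1
t6.Δ2 f=0 d=0 clk=1 a=1 c=1 h=1 e=0 g=1 b=1
t6.Δ3 f=0 d=0 clk=1 a=1 c=1 h=1 e=0 g=0 b=1
t7.Δ0 f=0 d=0 clk=1 a=1 c=1 h=1 e=0 g=0 b=1
t7.Δ1 f=0 d=0 clk=0 a=1 c=1 h=1 e=0 g=0 b=1
t8.Δ0 f=0 d=0 clk=0 a=1 c=1 h=1 e=0 g=0 b=1
t8.Δ1 f=0 d=0 clk=1 a=1 c=1 h=1 e=0 g=0 b=1
t8.Δ2 f=0 d=0 clk=1 a=1 c=0 h=1 e=0 g=0 b=1
t8.Δ3 f=1 d=0 clk=1 a=1 c=0 h=1 e=0 g=0 b=1
t8.Δ4 f=1 d=1 clk=1 a=1 c=0 h=0 e=0 g=0 b=1
t8.Δ5 f=1 d=0 clk=1 a=1 c=0 h=0 e=0 g=1 b=1
t8.Δ6 f=1 d=0 clk=1 a=1 c=0 h=0 e=0 g=0 b=1
t9.Δ0 f=1 d=0 clk=1 a=1 c=0 h=0 e=0 g=0 b=1
t9.Δ1 f=1 d=0 clk=0 a=1 c=0 h=0 e=0 g=0 b=1
t10.Δ0 f=1 d=0 clk=0 a=1 c=0 h=0 e=0 g=0 b=1
t10.Δ1 f=1 d=0 clk=1 a=1 c=0 h=0 e=0 g=0 b=1
t10.Δ2 f=1 d=0 clk=1 a=1 c=0 h=0 e=1 g=0 b=1
t10.Δ3 f=1 d=0 clk=1 a=1 c=0 h=0 e=1 g=1 b=1
t11.Δ0 f=1 d=0 clk=1 a=1 c=0 h=0 e=1 g=1 b=1
t11.Δ1 f=1 d=0 clk=0 a=1 c=0 h=0 e=1 g=1 b=1
t12.Δ0 f=1 d=0 clk=0 a=1 c=0 h=0 e=1 g=1 b=1
t12.Δ1 f=1 d=0 clk=1 a=1 c=0 h=0 e=1 g=1 b=1
t12.Δ2 f=1 d=0 clk=1 a=1 c=1 h=0 e=1 g=1 b=1
t12.Δ3 f=0 d=0 clk=1 a=1 c=1 h=0 e=1 g=1 b=1
t12.Δ4 f=0 d=0 clk=1 a=1 c=1 h=1 e=1 g=1 b=1
t13.Δ0 f=0 d=0 clk=1 a=1 c=1 h=1 e=1 g=1 b=1
t13.Δ1 f=0 d=0 clk=0 a=1 c=1 h=1 e=1 g=1 b=1

1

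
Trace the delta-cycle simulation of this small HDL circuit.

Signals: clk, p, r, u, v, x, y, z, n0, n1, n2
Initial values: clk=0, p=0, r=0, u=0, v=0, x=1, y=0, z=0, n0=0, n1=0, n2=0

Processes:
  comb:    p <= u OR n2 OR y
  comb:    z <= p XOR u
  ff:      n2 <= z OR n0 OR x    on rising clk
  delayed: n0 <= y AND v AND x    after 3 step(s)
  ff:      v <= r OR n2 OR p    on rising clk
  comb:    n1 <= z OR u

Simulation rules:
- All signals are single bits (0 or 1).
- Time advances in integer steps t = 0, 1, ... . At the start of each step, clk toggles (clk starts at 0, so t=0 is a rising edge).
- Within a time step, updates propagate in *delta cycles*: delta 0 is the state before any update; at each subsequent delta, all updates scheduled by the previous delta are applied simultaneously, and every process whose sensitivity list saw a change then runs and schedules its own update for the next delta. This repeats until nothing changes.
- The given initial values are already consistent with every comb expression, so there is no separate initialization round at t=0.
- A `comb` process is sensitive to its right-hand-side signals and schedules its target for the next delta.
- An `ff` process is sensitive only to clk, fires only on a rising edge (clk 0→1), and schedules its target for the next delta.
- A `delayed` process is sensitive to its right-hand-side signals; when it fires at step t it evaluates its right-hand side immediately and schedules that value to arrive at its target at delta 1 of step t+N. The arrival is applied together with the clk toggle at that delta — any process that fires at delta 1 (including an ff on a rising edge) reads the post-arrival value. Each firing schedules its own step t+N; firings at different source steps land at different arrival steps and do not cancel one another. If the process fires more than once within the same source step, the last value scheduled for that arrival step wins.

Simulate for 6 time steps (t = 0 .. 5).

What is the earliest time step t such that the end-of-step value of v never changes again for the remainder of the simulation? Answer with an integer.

[bits: u,z,p,r,x,n2,clk,v,n0,y,n1]
t=0: Δ0=00001000000 Δ1=00001010000 Δ2=00001110000 Δ3=00101110000 Δ4=01101110000 Δ5=01101110001 | 5Δ
t=1: Δ0=01101110001 Δ1=01101100001 | 1Δ
t=2: Δ0=01101100001 Δ1=01101110001 Δ2=01101111001 | 2Δ
t=3: Δ0=01101111001 Δ1=01101101001 | 1Δ
t=4: Δ0=01101101001 Δ1=01101111001 | 1Δ
t=5: Δ0=01101111001 Δ1=01101101001 | 1Δ

2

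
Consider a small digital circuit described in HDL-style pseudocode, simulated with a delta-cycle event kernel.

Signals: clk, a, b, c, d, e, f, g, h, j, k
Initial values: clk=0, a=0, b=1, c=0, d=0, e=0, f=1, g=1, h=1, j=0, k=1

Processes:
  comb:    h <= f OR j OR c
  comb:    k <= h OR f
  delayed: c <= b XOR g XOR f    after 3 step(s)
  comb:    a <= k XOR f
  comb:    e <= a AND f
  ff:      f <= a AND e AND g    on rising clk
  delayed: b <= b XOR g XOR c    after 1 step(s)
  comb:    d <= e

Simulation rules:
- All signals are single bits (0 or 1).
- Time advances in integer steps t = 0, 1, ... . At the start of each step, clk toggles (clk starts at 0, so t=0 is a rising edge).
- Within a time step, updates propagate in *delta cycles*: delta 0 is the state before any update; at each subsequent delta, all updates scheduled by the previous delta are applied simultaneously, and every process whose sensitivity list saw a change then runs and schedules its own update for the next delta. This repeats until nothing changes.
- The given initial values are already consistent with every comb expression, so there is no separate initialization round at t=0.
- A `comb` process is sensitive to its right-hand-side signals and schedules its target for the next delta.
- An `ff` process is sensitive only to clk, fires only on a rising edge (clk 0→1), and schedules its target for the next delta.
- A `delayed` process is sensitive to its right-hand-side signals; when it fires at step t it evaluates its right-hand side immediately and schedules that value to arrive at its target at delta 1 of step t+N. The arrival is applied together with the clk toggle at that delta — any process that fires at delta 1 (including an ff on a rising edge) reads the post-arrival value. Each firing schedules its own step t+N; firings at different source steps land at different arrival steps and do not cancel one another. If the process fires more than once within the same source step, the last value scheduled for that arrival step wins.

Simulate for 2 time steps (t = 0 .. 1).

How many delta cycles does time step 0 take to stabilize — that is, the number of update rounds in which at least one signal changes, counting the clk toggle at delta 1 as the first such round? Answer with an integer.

5

[bits: b,a,g,d,h,clk,k,e,c,j,f]
t=0: Δ0=10101010001 Δ1=10101110001 Δ2=10101110000 Δ3=11100110000 Δ4=11100100000 Δ5=10100100000 | 5Δ
t=1: Δ0=10100100000 Δ1=10100000000 | 1Δ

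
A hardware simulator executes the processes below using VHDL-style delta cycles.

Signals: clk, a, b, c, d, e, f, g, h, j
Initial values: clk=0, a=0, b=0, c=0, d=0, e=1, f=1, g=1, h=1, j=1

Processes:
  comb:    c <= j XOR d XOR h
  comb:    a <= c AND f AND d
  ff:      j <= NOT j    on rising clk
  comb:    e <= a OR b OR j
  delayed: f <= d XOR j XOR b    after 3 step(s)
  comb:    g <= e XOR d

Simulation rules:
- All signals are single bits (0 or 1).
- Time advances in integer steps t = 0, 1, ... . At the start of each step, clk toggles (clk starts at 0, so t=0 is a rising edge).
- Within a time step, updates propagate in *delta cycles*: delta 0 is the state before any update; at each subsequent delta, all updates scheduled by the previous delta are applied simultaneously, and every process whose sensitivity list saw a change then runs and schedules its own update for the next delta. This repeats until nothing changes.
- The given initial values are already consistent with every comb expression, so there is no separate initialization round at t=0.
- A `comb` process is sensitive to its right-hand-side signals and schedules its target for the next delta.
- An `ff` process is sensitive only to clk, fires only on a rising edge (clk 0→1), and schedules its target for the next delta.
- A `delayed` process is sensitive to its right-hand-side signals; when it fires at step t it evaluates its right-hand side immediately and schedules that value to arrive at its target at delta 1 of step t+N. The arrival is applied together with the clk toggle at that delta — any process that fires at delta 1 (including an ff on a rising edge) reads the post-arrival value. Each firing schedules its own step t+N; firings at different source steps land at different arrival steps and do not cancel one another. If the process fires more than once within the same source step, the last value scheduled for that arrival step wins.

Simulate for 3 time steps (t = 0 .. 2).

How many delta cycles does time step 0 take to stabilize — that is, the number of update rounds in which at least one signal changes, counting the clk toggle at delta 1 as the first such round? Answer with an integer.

4

t0.Δ0 b=0 h=1 c=0 e=1 j=1 a=0 clk=0 g=1 d=0 f=1
t0.Δ1 b=0 h=1 c=0 e=1 j=1 a=0 clk=1 g=1 d=0 f=1
t0.Δ2 b=0 h=1 c=0 e=1 j=0 a=0 clk=1 g=1 d=0 f=1
t0.Δ3 b=0 h=1 c=1 e=0 j=0 a=0 clk=1 g=1 d=0 f=1
t0.Δ4 b=0 h=1 c=1 e=0 j=0 a=0 clk=1 g=0 d=0 f=1
t1.Δ0 b=0 h=1 c=1 e=0 j=0 a=0 clk=1 g=0 d=0 f=1
t1.Δ1 b=0 h=1 c=1 e=0 j=0 a=0 clk=0 g=0 d=0 f=1
t2.Δ0 b=0 h=1 c=1 e=0 j=0 a=0 clk=0 g=0 d=0 f=1
t2.Δ1 b=0 h=1 c=1 e=0 j=0 a=0 clk=1 g=0 d=0 f=1
t2.Δ2 b=0 h=1 c=1 e=0 j=1 a=0 clk=1 g=0 d=0 f=1
t2.Δ3 b=0 h=1 c=0 e=1 j=1 a=0 clk=1 g=0 d=0 f=1
t2.Δ4 b=0 h=1 c=0 e=1 j=1 a=0 clk=1 g=1 d=0 f=1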